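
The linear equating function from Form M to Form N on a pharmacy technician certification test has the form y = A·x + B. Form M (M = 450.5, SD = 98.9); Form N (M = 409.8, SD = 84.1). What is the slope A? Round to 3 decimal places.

A = SD_Y / SD_X = 84.1 / 98.9 = 0.850

0.850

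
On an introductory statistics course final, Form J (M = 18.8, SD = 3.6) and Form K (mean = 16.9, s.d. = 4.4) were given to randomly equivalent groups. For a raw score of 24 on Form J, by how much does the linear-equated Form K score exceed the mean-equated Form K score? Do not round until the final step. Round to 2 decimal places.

Mean-equated: 24 + (16.9 − 18.8) = 22.10
Linear-equated: (4.4/3.6)(24 − 18.8) + 16.9 = 23.256
Difference = 23.256 − 22.10 = 1.16

1.16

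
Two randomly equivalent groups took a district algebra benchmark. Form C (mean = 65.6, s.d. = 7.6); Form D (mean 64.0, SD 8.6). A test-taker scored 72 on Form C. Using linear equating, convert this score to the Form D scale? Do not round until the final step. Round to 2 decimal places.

Linear equating: y = (SD_Y/SD_X)(x − M_X) + M_Y
y = (8.6/7.6)(72 − 65.6) + 64.0
y = 1.131579 × 6.4 + 64.0 = 7.2421 + 64.0 = 71.24

71.24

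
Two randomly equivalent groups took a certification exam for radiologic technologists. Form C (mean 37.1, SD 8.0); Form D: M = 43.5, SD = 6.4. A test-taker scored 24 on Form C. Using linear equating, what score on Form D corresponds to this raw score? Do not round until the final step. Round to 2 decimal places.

Linear equating: y = (SD_Y/SD_X)(x − M_X) + M_Y
y = (6.4/8.0)(24 − 37.1) + 43.5
y = 0.800000 × -13.1 + 43.5 = -10.4800 + 43.5 = 33.02

33.02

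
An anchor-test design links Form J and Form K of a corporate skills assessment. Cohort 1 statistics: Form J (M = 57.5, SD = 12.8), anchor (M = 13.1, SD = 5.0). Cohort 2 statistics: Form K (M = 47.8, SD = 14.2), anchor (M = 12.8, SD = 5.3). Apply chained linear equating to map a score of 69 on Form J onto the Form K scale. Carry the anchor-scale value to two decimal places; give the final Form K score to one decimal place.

60.6

Form J → anchor (Cohort 1): v = (5.0/12.8)(69 − 57.5) + 13.1 = 17.59
anchor → Form K (Cohort 2): y = (14.2/5.3)(17.59 − 12.8) + 47.8 = 60.6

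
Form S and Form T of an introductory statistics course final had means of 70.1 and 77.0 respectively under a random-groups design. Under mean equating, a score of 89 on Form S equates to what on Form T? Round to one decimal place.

95.9

Mean equating: y = x + (M_Y − M_X) = 89 + (77.0 − 70.1) = 95.9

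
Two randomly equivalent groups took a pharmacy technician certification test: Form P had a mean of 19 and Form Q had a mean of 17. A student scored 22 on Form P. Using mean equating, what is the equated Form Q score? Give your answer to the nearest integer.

Mean equating: y = x + (M_Y − M_X) = 22 + (17 − 19) = 20

20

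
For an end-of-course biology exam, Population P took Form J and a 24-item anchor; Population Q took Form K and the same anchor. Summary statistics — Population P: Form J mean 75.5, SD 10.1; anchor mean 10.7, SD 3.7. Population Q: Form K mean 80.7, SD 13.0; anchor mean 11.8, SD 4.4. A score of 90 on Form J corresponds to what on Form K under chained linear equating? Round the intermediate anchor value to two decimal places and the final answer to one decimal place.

Form J → anchor (Population P): v = (3.7/10.1)(90 − 75.5) + 10.7 = 16.01
anchor → Form K (Population Q): y = (13.0/4.4)(16.01 − 11.8) + 80.7 = 93.1

93.1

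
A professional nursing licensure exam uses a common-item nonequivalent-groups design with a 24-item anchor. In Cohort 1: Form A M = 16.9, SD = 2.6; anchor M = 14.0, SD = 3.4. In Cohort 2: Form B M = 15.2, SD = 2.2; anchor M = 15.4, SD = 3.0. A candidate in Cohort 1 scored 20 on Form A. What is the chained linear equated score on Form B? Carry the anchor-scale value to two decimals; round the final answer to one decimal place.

Form A → anchor (Cohort 1): v = (3.4/2.6)(20 − 16.9) + 14.0 = 18.05
anchor → Form B (Cohort 2): y = (2.2/3.0)(18.05 − 15.4) + 15.2 = 17.1

17.1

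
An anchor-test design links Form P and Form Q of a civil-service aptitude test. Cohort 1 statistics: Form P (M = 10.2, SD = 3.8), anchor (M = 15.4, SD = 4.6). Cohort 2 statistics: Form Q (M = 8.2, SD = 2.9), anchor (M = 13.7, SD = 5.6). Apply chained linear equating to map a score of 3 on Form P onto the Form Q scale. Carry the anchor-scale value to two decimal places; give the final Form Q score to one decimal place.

Form P → anchor (Cohort 1): v = (4.6/3.8)(3 − 10.2) + 15.4 = 6.68
anchor → Form Q (Cohort 2): y = (2.9/5.6)(6.68 − 13.7) + 8.2 = 4.6

4.6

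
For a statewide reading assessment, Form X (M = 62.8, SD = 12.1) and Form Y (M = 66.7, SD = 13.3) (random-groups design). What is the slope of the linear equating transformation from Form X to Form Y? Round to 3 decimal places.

A = SD_Y / SD_X = 13.3 / 12.1 = 1.099

1.099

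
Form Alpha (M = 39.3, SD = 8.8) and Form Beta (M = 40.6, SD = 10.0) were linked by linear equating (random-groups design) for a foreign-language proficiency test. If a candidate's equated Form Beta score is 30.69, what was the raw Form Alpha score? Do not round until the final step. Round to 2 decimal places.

Invert y = (SD_Y/SD_X)(x − M_X) + M_Y:
x = (SD_X/SD_Y)(y − M_Y) + M_X = (8.8/10.0)(30.69 − 40.6) + 39.3
x = 0.880000 × -9.910 + 39.3 = 30.58

30.58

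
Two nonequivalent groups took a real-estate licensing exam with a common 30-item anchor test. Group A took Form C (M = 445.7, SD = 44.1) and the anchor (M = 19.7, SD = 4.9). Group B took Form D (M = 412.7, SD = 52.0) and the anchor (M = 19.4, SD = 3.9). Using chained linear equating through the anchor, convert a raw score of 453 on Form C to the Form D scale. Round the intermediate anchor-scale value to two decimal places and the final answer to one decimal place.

427.5

Form C → anchor (Group A): v = (4.9/44.1)(453 − 445.7) + 19.7 = 20.51
anchor → Form D (Group B): y = (52.0/3.9)(20.51 − 19.4) + 412.7 = 427.5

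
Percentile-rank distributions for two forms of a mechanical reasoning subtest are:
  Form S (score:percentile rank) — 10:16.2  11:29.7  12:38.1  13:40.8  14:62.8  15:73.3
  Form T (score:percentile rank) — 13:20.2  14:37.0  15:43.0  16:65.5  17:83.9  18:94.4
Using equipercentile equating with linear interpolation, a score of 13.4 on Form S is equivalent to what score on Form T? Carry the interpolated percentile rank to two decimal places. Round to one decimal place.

15.3

PR of 13.4 on Form S: 40.8 + (13.4 − 13)/(14 − 13) × (62.8 − 40.8) = 49.60
On Form T, PR 49.60 falls between score 15 (PR 43.0) and 16 (PR 65.5).
Interpolate: 15 + (49.60 − 43.0)/(65.5 − 43.0) × (16 − 15) = 15.3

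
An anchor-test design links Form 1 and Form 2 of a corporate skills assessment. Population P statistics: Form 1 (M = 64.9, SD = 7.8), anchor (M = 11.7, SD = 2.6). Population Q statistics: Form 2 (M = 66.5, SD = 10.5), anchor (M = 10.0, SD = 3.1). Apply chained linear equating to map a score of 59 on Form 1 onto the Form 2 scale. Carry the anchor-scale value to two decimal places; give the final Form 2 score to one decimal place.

Form 1 → anchor (Population P): v = (2.6/7.8)(59 − 64.9) + 11.7 = 9.73
anchor → Form 2 (Population Q): y = (10.5/3.1)(9.73 − 10.0) + 66.5 = 65.6

65.6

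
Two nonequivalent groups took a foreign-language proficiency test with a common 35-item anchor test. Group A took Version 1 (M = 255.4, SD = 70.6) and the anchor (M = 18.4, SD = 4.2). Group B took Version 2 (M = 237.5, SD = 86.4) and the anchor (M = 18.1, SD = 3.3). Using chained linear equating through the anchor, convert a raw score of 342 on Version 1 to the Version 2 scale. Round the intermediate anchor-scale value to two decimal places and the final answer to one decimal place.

Version 1 → anchor (Group A): v = (4.2/70.6)(342 − 255.4) + 18.4 = 23.55
anchor → Version 2 (Group B): y = (86.4/3.3)(23.55 − 18.1) + 237.5 = 380.2

380.2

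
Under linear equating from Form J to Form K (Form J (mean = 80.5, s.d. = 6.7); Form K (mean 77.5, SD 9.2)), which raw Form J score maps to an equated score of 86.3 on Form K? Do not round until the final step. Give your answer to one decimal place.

Invert y = (SD_Y/SD_X)(x − M_X) + M_Y:
x = (SD_X/SD_Y)(y − M_Y) + M_X = (6.7/9.2)(86.3 − 77.5) + 80.5
x = 0.728261 × 8.800 + 80.5 = 86.9

86.9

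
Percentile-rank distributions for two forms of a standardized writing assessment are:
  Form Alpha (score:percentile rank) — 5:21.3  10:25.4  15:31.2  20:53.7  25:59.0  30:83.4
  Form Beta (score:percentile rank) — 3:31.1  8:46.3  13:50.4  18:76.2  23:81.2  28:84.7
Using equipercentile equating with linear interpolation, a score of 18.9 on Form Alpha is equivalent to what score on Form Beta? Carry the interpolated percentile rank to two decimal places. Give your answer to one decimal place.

11.0

PR of 18.9 on Form Alpha: 31.2 + (18.9 − 15)/(20 − 15) × (53.7 − 31.2) = 48.75
On Form Beta, PR 48.75 falls between score 8 (PR 46.3) and 13 (PR 50.4).
Interpolate: 8 + (48.75 − 46.3)/(50.4 − 46.3) × (13 − 8) = 11.0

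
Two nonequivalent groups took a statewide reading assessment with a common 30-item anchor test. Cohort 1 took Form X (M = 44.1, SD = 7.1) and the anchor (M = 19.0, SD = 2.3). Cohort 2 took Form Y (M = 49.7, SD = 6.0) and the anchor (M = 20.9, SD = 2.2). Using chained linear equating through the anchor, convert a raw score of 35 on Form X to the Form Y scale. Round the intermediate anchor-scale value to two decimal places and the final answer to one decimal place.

36.5

Form X → anchor (Cohort 1): v = (2.3/7.1)(35 − 44.1) + 19.0 = 16.05
anchor → Form Y (Cohort 2): y = (6.0/2.2)(16.05 − 20.9) + 49.7 = 36.5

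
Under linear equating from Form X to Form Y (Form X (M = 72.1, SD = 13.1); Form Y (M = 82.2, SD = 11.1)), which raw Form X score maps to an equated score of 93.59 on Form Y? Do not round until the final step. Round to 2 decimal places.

85.54

Invert y = (SD_Y/SD_X)(x − M_X) + M_Y:
x = (SD_X/SD_Y)(y − M_Y) + M_X = (13.1/11.1)(93.59 − 82.2) + 72.1
x = 1.180180 × 11.390 + 72.1 = 85.54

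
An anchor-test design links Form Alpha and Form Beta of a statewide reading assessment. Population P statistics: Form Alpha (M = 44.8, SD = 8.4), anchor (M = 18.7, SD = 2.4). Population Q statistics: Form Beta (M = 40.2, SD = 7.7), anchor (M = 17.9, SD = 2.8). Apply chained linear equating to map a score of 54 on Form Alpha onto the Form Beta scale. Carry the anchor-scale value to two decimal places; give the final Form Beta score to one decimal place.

49.6

Form Alpha → anchor (Population P): v = (2.4/8.4)(54 − 44.8) + 18.7 = 21.33
anchor → Form Beta (Population Q): y = (7.7/2.8)(21.33 − 17.9) + 40.2 = 49.6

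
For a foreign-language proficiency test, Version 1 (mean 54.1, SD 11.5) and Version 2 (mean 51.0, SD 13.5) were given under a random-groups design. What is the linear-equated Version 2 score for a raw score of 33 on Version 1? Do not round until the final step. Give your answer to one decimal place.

26.2

Linear equating: y = (SD_Y/SD_X)(x − M_X) + M_Y
y = (13.5/11.5)(33 − 54.1) + 51.0
y = 1.173913 × -21.1 + 51.0 = -24.7696 + 51.0 = 26.2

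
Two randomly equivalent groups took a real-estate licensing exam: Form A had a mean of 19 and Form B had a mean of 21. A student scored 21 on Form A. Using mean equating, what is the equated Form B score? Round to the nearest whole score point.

23

Mean equating: y = x + (M_Y − M_X) = 21 + (21 − 19) = 23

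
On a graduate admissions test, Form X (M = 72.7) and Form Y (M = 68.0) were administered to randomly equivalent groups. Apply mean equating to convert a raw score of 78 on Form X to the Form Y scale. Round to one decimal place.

Mean equating: y = x + (M_Y − M_X) = 78 + (68.0 − 72.7) = 73.3

73.3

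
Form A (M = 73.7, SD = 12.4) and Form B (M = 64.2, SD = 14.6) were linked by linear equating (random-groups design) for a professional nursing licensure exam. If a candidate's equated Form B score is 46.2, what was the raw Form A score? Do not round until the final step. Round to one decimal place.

Invert y = (SD_Y/SD_X)(x − M_X) + M_Y:
x = (SD_X/SD_Y)(y − M_Y) + M_X = (12.4/14.6)(46.2 − 64.2) + 73.7
x = 0.849315 × -18.000 + 73.7 = 58.4

58.4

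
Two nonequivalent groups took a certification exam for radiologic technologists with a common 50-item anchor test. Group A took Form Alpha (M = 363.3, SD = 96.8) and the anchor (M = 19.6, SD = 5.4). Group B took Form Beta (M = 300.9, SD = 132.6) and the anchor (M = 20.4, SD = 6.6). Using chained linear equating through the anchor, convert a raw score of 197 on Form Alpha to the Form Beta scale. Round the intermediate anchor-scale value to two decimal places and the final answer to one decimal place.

Form Alpha → anchor (Group A): v = (5.4/96.8)(197 − 363.3) + 19.6 = 10.32
anchor → Form Beta (Group B): y = (132.6/6.6)(10.32 − 20.4) + 300.9 = 98.4

98.4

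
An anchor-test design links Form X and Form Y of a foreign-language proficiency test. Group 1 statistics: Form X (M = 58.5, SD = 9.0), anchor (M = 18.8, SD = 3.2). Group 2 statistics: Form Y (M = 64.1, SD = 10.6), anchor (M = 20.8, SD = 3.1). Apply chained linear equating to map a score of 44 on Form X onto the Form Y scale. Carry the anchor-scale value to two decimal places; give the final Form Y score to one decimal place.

39.6

Form X → anchor (Group 1): v = (3.2/9.0)(44 − 58.5) + 18.8 = 13.64
anchor → Form Y (Group 2): y = (10.6/3.1)(13.64 − 20.8) + 64.1 = 39.6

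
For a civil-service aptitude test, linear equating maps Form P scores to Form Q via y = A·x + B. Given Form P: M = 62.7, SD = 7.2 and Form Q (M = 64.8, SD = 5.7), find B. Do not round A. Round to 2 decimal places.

A = SD_Y / SD_X = 5.7 / 7.2 = 0.791667
B = M_Y − A·M_X = 64.8 − 0.791667 × 62.7 = 15.16

15.16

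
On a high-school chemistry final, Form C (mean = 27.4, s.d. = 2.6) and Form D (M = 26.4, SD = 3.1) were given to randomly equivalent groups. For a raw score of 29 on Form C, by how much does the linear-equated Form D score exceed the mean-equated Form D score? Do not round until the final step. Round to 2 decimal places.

Mean-equated: 29 + (26.4 − 27.4) = 28.00
Linear-equated: (3.1/2.6)(29 − 27.4) + 26.4 = 28.308
Difference = 28.308 − 28.00 = 0.31

0.31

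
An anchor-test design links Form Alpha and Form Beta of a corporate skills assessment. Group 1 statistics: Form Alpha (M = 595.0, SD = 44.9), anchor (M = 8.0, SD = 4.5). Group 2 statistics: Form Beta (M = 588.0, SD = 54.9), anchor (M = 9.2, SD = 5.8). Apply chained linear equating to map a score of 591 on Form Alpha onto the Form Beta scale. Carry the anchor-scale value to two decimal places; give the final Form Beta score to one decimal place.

Form Alpha → anchor (Group 1): v = (4.5/44.9)(591 − 595.0) + 8.0 = 7.60
anchor → Form Beta (Group 2): y = (54.9/5.8)(7.60 − 9.2) + 588.0 = 572.9

572.9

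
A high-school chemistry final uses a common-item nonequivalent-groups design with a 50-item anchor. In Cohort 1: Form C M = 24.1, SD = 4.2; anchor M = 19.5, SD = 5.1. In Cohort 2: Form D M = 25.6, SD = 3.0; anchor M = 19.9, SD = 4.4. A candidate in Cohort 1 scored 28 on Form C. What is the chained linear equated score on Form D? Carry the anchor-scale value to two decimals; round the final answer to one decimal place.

Form C → anchor (Cohort 1): v = (5.1/4.2)(28 − 24.1) + 19.5 = 24.24
anchor → Form D (Cohort 2): y = (3.0/4.4)(24.24 − 19.9) + 25.6 = 28.6

28.6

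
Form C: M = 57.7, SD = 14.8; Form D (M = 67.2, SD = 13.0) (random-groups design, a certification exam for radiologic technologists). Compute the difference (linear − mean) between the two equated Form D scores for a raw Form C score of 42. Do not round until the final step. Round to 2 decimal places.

Mean-equated: 42 + (67.2 − 57.7) = 51.50
Linear-equated: (13.0/14.8)(42 − 57.7) + 67.2 = 53.409
Difference = 53.409 − 51.50 = 1.91

1.91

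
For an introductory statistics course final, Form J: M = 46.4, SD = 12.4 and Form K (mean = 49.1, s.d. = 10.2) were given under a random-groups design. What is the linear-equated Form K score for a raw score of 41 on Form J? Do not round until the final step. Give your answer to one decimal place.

Linear equating: y = (SD_Y/SD_X)(x − M_X) + M_Y
y = (10.2/12.4)(41 − 46.4) + 49.1
y = 0.822581 × -5.4 + 49.1 = -4.4419 + 49.1 = 44.7

44.7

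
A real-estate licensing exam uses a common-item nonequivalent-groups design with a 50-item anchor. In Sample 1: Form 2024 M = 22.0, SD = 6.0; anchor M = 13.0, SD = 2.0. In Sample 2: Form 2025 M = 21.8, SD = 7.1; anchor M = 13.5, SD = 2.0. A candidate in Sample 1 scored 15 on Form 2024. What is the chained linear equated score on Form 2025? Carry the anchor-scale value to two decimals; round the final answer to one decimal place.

11.8

Form 2024 → anchor (Sample 1): v = (2.0/6.0)(15 − 22.0) + 13.0 = 10.67
anchor → Form 2025 (Sample 2): y = (7.1/2.0)(10.67 − 13.5) + 21.8 = 11.8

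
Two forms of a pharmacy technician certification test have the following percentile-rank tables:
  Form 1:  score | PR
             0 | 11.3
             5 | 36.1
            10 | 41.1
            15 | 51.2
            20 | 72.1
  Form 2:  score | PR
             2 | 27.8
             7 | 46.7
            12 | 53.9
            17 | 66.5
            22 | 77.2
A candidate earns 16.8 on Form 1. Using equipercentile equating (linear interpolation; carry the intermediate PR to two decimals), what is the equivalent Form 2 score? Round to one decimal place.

PR of 16.8 on Form 1: 51.2 + (16.8 − 15)/(20 − 15) × (72.1 − 51.2) = 58.72
On Form 2, PR 58.72 falls between score 12 (PR 53.9) and 17 (PR 66.5).
Interpolate: 12 + (58.72 − 53.9)/(66.5 − 53.9) × (17 − 12) = 13.9

13.9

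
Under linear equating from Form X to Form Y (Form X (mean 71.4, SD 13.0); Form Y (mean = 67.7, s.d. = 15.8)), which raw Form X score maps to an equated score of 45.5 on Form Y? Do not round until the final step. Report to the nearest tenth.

Invert y = (SD_Y/SD_X)(x − M_X) + M_Y:
x = (SD_X/SD_Y)(y − M_Y) + M_X = (13.0/15.8)(45.5 − 67.7) + 71.4
x = 0.822785 × -22.200 + 71.4 = 53.1

53.1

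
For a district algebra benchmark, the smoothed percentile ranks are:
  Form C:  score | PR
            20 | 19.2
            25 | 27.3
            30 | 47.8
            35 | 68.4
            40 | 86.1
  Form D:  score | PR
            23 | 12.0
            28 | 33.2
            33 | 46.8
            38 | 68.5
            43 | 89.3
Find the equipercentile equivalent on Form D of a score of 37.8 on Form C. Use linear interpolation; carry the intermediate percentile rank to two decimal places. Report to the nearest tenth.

PR of 37.8 on Form C: 68.4 + (37.8 − 35)/(40 − 35) × (86.1 − 68.4) = 78.31
On Form D, PR 78.31 falls between score 38 (PR 68.5) and 43 (PR 89.3).
Interpolate: 38 + (78.31 − 68.5)/(89.3 − 68.5) × (43 − 38) = 40.4

40.4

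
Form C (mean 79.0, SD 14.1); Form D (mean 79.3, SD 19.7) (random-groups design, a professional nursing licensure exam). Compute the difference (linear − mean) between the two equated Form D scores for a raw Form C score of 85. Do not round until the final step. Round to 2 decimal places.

2.38

Mean-equated: 85 + (79.3 − 79.0) = 85.30
Linear-equated: (19.7/14.1)(85 − 79.0) + 79.3 = 87.683
Difference = 87.683 − 85.30 = 2.38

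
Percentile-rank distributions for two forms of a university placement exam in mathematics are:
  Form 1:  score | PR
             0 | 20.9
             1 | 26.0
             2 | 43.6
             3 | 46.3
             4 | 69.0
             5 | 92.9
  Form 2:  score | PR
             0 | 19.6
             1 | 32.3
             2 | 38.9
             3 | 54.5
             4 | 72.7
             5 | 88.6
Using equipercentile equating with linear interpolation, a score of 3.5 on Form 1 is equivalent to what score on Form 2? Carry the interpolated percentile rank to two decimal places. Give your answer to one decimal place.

3.2

PR of 3.5 on Form 1: 46.3 + (3.5 − 3)/(4 − 3) × (69.0 − 46.3) = 57.65
On Form 2, PR 57.65 falls between score 3 (PR 54.5) and 4 (PR 72.7).
Interpolate: 3 + (57.65 − 54.5)/(72.7 − 54.5) × (4 − 3) = 3.2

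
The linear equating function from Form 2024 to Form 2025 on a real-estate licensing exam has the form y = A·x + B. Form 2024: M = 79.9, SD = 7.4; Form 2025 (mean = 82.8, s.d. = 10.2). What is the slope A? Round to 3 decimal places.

1.378

A = SD_Y / SD_X = 10.2 / 7.4 = 1.378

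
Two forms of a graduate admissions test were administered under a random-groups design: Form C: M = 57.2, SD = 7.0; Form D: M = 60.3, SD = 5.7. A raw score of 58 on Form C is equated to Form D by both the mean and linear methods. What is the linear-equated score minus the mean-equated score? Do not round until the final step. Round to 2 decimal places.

Mean-equated: 58 + (60.3 − 57.2) = 61.10
Linear-equated: (5.7/7.0)(58 − 57.2) + 60.3 = 60.951
Difference = 60.951 − 61.10 = -0.15

-0.15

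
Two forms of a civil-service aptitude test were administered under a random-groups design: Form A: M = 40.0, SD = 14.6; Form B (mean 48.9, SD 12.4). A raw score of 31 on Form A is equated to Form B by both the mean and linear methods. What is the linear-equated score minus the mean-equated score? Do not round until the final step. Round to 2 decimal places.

Mean-equated: 31 + (48.9 − 40.0) = 39.90
Linear-equated: (12.4/14.6)(31 − 40.0) + 48.9 = 41.256
Difference = 41.256 − 39.90 = 1.36

1.36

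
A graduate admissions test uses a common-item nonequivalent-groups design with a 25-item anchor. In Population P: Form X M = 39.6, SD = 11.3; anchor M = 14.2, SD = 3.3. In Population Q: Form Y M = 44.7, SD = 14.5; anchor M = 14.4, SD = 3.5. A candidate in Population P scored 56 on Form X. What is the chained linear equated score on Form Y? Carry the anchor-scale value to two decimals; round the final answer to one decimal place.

Form X → anchor (Population P): v = (3.3/11.3)(56 − 39.6) + 14.2 = 18.99
anchor → Form Y (Population Q): y = (14.5/3.5)(18.99 − 14.4) + 44.7 = 63.7

63.7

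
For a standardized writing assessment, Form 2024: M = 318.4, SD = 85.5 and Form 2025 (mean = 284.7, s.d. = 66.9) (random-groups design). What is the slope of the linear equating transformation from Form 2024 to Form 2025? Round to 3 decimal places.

0.782

A = SD_Y / SD_X = 66.9 / 85.5 = 0.782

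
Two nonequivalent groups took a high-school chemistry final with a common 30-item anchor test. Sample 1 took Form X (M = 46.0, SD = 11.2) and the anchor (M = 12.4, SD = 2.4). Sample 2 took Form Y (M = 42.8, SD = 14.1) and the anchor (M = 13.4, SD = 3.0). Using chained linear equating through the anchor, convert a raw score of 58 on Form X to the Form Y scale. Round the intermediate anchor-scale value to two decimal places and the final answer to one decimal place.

Form X → anchor (Sample 1): v = (2.4/11.2)(58 − 46.0) + 12.4 = 14.97
anchor → Form Y (Sample 2): y = (14.1/3.0)(14.97 − 13.4) + 42.8 = 50.2

50.2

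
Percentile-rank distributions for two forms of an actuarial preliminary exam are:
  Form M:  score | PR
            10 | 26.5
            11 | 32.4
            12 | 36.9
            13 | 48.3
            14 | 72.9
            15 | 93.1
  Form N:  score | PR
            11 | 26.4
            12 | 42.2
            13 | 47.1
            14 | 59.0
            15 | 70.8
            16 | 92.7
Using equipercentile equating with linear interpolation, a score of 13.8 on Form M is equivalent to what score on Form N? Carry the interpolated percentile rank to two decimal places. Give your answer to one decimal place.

PR of 13.8 on Form M: 48.3 + (13.8 − 13)/(14 − 13) × (72.9 − 48.3) = 67.98
On Form N, PR 67.98 falls between score 14 (PR 59.0) and 15 (PR 70.8).
Interpolate: 14 + (67.98 − 59.0)/(70.8 − 59.0) × (15 − 14) = 14.8

14.8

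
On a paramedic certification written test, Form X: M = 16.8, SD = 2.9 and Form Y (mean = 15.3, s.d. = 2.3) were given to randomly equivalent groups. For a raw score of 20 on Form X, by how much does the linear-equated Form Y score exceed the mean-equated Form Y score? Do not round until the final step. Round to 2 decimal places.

-0.66

Mean-equated: 20 + (15.3 − 16.8) = 18.50
Linear-equated: (2.3/2.9)(20 − 16.8) + 15.3 = 17.838
Difference = 17.838 − 18.50 = -0.66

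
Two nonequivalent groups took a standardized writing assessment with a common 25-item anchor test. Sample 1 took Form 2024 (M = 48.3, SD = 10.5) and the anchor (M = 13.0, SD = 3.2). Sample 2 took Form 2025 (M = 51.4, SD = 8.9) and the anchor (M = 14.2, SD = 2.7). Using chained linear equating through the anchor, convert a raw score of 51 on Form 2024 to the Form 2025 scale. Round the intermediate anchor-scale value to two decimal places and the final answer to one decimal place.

50.1

Form 2024 → anchor (Sample 1): v = (3.2/10.5)(51 − 48.3) + 13.0 = 13.82
anchor → Form 2025 (Sample 2): y = (8.9/2.7)(13.82 − 14.2) + 51.4 = 50.1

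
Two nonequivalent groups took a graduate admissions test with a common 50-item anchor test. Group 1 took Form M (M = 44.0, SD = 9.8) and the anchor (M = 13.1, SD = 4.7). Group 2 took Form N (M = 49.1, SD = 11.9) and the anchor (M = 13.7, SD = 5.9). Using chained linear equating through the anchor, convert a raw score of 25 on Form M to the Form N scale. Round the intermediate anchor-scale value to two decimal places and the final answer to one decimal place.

Form M → anchor (Group 1): v = (4.7/9.8)(25 − 44.0) + 13.1 = 3.99
anchor → Form N (Group 2): y = (11.9/5.9)(3.99 − 13.7) + 49.1 = 29.5

29.5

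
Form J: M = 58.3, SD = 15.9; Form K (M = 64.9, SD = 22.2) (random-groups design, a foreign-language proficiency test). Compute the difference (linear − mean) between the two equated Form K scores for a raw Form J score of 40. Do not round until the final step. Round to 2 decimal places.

-7.25

Mean-equated: 40 + (64.9 − 58.3) = 46.60
Linear-equated: (22.2/15.9)(40 − 58.3) + 64.9 = 39.349
Difference = 39.349 − 46.60 = -7.25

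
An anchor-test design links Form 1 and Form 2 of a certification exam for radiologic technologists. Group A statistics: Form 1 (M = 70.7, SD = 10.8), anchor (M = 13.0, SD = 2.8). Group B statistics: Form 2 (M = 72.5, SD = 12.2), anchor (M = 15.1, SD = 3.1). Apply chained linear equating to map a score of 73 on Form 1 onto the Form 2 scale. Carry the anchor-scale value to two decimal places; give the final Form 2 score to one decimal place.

Form 1 → anchor (Group A): v = (2.8/10.8)(73 − 70.7) + 13.0 = 13.60
anchor → Form 2 (Group B): y = (12.2/3.1)(13.60 − 15.1) + 72.5 = 66.6

66.6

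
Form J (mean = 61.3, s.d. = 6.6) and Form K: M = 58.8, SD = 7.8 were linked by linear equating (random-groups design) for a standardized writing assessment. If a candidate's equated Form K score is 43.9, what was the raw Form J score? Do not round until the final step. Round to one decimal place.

48.7

Invert y = (SD_Y/SD_X)(x − M_X) + M_Y:
x = (SD_X/SD_Y)(y − M_Y) + M_X = (6.6/7.8)(43.9 − 58.8) + 61.3
x = 0.846154 × -14.900 + 61.3 = 48.7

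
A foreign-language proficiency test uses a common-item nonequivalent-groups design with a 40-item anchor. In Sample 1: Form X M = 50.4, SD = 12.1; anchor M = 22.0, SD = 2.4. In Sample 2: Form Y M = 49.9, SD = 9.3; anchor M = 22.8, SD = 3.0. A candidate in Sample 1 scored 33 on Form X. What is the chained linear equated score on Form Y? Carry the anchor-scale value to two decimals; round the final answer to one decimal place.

36.7

Form X → anchor (Sample 1): v = (2.4/12.1)(33 − 50.4) + 22.0 = 18.55
anchor → Form Y (Sample 2): y = (9.3/3.0)(18.55 − 22.8) + 49.9 = 36.7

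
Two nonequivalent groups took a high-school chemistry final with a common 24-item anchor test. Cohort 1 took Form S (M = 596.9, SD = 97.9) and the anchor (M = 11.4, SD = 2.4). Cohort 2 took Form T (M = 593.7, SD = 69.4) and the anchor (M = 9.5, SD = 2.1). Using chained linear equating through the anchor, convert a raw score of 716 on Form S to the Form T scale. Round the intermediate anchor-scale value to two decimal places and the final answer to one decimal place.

Form S → anchor (Cohort 1): v = (2.4/97.9)(716 − 596.9) + 11.4 = 14.32
anchor → Form T (Cohort 2): y = (69.4/2.1)(14.32 − 9.5) + 593.7 = 753.0

753.0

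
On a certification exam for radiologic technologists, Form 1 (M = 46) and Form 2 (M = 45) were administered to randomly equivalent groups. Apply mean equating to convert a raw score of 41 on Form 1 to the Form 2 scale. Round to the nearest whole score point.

40

Mean equating: y = x + (M_Y − M_X) = 41 + (45 − 46) = 40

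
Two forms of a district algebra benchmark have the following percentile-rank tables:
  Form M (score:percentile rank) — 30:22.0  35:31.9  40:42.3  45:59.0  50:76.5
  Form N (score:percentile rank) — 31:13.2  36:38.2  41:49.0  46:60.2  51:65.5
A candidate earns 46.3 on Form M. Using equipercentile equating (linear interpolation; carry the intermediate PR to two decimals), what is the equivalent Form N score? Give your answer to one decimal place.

49.2

PR of 46.3 on Form M: 59.0 + (46.3 − 45)/(50 − 45) × (76.5 − 59.0) = 63.55
On Form N, PR 63.55 falls between score 46 (PR 60.2) and 51 (PR 65.5).
Interpolate: 46 + (63.55 − 60.2)/(65.5 − 60.2) × (51 − 46) = 49.2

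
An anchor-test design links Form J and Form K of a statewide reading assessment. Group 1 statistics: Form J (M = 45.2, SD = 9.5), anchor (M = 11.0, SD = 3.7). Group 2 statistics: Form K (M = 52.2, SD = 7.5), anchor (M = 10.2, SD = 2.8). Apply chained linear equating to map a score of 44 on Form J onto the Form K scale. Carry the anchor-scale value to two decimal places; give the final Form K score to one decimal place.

53.1

Form J → anchor (Group 1): v = (3.7/9.5)(44 − 45.2) + 11.0 = 10.53
anchor → Form K (Group 2): y = (7.5/2.8)(10.53 − 10.2) + 52.2 = 53.1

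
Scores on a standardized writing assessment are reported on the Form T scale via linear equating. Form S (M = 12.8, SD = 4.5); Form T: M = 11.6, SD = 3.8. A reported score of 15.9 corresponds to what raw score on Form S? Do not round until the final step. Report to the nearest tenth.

Invert y = (SD_Y/SD_X)(x − M_X) + M_Y:
x = (SD_X/SD_Y)(y − M_Y) + M_X = (4.5/3.8)(15.9 − 11.6) + 12.8
x = 1.184211 × 4.300 + 12.8 = 17.9

17.9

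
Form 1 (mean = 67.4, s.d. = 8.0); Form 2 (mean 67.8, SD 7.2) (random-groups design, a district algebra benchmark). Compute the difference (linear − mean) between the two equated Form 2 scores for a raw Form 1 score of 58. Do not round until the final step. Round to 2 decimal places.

0.94

Mean-equated: 58 + (67.8 − 67.4) = 58.40
Linear-equated: (7.2/8.0)(58 − 67.4) + 67.8 = 59.340
Difference = 59.340 − 58.40 = 0.94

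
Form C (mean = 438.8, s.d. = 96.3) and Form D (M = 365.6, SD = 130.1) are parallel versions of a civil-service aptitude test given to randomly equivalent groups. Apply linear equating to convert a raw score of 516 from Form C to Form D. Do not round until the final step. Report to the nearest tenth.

469.9

Linear equating: y = (SD_Y/SD_X)(x − M_X) + M_Y
y = (130.1/96.3)(516 − 438.8) + 365.6
y = 1.350987 × 77.2 + 365.6 = 104.2962 + 365.6 = 469.9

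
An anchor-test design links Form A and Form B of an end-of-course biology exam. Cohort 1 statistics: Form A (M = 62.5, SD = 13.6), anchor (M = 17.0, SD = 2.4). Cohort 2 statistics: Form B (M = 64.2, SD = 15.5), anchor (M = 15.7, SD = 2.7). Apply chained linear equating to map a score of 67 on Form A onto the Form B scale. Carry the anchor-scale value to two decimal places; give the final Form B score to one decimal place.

76.2

Form A → anchor (Cohort 1): v = (2.4/13.6)(67 − 62.5) + 17.0 = 17.79
anchor → Form B (Cohort 2): y = (15.5/2.7)(17.79 − 15.7) + 64.2 = 76.2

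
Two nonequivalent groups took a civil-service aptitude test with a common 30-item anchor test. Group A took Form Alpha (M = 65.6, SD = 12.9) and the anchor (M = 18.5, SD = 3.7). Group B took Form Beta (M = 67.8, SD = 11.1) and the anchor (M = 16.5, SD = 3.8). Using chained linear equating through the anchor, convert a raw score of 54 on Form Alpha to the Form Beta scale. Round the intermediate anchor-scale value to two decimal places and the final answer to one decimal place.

63.9

Form Alpha → anchor (Group A): v = (3.7/12.9)(54 − 65.6) + 18.5 = 15.17
anchor → Form Beta (Group B): y = (11.1/3.8)(15.17 − 16.5) + 67.8 = 63.9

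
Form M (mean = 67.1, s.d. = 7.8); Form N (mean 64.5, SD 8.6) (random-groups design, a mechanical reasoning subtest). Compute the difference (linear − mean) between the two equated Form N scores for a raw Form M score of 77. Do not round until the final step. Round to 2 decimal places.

1.02

Mean-equated: 77 + (64.5 − 67.1) = 74.40
Linear-equated: (8.6/7.8)(77 − 67.1) + 64.5 = 75.415
Difference = 75.415 − 74.40 = 1.02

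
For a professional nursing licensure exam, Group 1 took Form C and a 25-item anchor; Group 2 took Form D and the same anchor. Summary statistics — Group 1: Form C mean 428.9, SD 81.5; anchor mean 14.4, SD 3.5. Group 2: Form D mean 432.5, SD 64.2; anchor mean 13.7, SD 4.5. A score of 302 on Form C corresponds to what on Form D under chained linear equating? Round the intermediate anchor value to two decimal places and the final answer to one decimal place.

Form C → anchor (Group 1): v = (3.5/81.5)(302 − 428.9) + 14.4 = 8.95
anchor → Form D (Group 2): y = (64.2/4.5)(8.95 − 13.7) + 432.5 = 364.7

364.7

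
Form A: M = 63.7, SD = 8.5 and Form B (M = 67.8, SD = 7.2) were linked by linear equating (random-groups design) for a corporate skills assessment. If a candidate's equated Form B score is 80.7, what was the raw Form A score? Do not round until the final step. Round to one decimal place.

78.9

Invert y = (SD_Y/SD_X)(x − M_X) + M_Y:
x = (SD_X/SD_Y)(y − M_Y) + M_X = (8.5/7.2)(80.7 − 67.8) + 63.7
x = 1.180556 × 12.900 + 63.7 = 78.9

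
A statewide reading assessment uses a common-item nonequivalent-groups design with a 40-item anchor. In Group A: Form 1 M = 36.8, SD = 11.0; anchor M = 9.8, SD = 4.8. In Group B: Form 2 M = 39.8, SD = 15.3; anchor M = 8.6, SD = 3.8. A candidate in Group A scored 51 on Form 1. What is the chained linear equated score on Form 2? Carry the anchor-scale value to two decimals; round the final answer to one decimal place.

Form 1 → anchor (Group A): v = (4.8/11.0)(51 − 36.8) + 9.8 = 16.00
anchor → Form 2 (Group B): y = (15.3/3.8)(16.00 − 8.6) + 39.8 = 69.6

69.6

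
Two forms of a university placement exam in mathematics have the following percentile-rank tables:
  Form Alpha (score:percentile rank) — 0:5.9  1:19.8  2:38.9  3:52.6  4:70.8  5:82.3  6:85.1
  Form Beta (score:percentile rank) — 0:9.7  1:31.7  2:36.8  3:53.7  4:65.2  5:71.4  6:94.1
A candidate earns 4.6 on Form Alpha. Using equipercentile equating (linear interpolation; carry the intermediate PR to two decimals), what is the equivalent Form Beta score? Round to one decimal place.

5.3

PR of 4.6 on Form Alpha: 70.8 + (4.6 − 4)/(5 − 4) × (82.3 − 70.8) = 77.70
On Form Beta, PR 77.70 falls between score 5 (PR 71.4) and 6 (PR 94.1).
Interpolate: 5 + (77.70 − 71.4)/(94.1 − 71.4) × (6 − 5) = 5.3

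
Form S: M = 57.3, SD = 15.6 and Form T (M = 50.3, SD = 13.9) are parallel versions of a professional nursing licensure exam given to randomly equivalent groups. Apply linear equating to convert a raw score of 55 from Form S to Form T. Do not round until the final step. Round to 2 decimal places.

Linear equating: y = (SD_Y/SD_X)(x − M_X) + M_Y
y = (13.9/15.6)(55 − 57.3) + 50.3
y = 0.891026 × -2.3 + 50.3 = -2.0494 + 50.3 = 48.25

48.25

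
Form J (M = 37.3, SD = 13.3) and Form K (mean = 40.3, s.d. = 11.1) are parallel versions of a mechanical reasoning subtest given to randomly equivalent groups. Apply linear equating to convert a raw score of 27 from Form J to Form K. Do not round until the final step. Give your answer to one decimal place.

Linear equating: y = (SD_Y/SD_X)(x − M_X) + M_Y
y = (11.1/13.3)(27 − 37.3) + 40.3
y = 0.834586 × -10.3 + 40.3 = -8.5962 + 40.3 = 31.7

31.7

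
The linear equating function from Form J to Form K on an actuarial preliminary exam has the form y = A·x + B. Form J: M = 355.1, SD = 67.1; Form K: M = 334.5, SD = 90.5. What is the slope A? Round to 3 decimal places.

1.349

A = SD_Y / SD_X = 90.5 / 67.1 = 1.349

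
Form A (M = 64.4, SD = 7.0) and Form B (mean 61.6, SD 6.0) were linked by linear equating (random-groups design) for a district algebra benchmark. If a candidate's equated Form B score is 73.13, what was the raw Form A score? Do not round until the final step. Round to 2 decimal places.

Invert y = (SD_Y/SD_X)(x − M_X) + M_Y:
x = (SD_X/SD_Y)(y − M_Y) + M_X = (7.0/6.0)(73.13 − 61.6) + 64.4
x = 1.166667 × 11.530 + 64.4 = 77.85

77.85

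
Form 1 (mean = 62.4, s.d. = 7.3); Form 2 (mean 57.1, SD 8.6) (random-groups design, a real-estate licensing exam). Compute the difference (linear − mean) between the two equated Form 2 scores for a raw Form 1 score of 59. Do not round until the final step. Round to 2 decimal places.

-0.61

Mean-equated: 59 + (57.1 − 62.4) = 53.70
Linear-equated: (8.6/7.3)(59 − 62.4) + 57.1 = 53.095
Difference = 53.095 − 53.70 = -0.61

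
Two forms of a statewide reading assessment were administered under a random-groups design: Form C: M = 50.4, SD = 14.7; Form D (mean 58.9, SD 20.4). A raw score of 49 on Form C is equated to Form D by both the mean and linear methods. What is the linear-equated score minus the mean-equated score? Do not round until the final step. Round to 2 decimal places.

-0.54

Mean-equated: 49 + (58.9 − 50.4) = 57.50
Linear-equated: (20.4/14.7)(49 − 50.4) + 58.9 = 56.957
Difference = 56.957 − 57.50 = -0.54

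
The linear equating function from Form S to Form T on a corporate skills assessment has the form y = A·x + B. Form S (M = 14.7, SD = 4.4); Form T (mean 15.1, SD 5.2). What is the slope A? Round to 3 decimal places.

1.182

A = SD_Y / SD_X = 5.2 / 4.4 = 1.182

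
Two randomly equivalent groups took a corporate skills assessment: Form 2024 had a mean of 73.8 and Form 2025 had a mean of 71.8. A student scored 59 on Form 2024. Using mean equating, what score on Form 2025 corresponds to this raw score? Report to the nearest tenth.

57.0

Mean equating: y = x + (M_Y − M_X) = 59 + (71.8 − 73.8) = 57.0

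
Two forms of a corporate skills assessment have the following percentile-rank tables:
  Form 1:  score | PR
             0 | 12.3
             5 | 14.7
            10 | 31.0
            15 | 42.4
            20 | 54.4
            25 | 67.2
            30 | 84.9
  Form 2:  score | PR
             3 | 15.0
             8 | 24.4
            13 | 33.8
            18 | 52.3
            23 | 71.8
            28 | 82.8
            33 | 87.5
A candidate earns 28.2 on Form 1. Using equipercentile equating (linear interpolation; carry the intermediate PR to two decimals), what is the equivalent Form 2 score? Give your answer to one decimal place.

PR of 28.2 on Form 1: 67.2 + (28.2 − 25)/(30 − 25) × (84.9 − 67.2) = 78.53
On Form 2, PR 78.53 falls between score 23 (PR 71.8) and 28 (PR 82.8).
Interpolate: 23 + (78.53 − 71.8)/(82.8 − 71.8) × (28 − 23) = 26.1

26.1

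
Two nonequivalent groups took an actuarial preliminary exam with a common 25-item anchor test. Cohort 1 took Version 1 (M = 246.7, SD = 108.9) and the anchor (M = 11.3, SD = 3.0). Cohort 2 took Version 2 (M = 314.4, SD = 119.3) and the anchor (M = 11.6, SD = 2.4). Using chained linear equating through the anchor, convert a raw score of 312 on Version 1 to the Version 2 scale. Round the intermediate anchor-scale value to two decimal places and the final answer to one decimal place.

389.0

Version 1 → anchor (Cohort 1): v = (3.0/108.9)(312 − 246.7) + 11.3 = 13.10
anchor → Version 2 (Cohort 2): y = (119.3/2.4)(13.10 − 11.6) + 314.4 = 389.0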